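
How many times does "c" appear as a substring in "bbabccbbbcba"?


Searching for "c" in "bbabccbbbcba"
Scanning each position:
  Position 0: "b" => no
  Position 1: "b" => no
  Position 2: "a" => no
  Position 3: "b" => no
  Position 4: "c" => MATCH
  Position 5: "c" => MATCH
  Position 6: "b" => no
  Position 7: "b" => no
  Position 8: "b" => no
  Position 9: "c" => MATCH
  Position 10: "b" => no
  Position 11: "a" => no
Total occurrences: 3

3


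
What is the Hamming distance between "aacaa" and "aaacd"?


Comparing "aacaa" and "aaacd" position by position:
  Position 0: 'a' vs 'a' => same
  Position 1: 'a' vs 'a' => same
  Position 2: 'c' vs 'a' => differ
  Position 3: 'a' vs 'c' => differ
  Position 4: 'a' vs 'd' => differ
Total differences (Hamming distance): 3

3


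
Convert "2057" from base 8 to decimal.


Input: "2057" in base 8
Positional expansion:
  Digit '2' (value 2) x 8^3 = 1024
  Digit '0' (value 0) x 8^2 = 0
  Digit '5' (value 5) x 8^1 = 40
  Digit '7' (value 7) x 8^0 = 7
Sum = 1071

1071


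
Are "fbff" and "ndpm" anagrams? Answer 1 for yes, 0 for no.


Strings: "fbff", "ndpm"
Sorted first:  bfff
Sorted second: dmnp
Differ at position 0: 'b' vs 'd' => not anagrams

0


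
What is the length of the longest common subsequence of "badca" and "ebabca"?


LCS of "badca" and "ebabca"
DP table:
           e    b    a    b    c    a
      0    0    0    0    0    0    0
  b   0    0    1    1    1    1    1
  a   0    0    1    2    2    2    2
  d   0    0    1    2    2    2    2
  c   0    0    1    2    2    3    3
  a   0    0    1    2    2    3    4
LCS length = dp[5][6] = 4

4


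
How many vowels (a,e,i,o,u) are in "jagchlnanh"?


Input: jagchlnanh
Checking each character:
  'j' at position 0: consonant
  'a' at position 1: vowel (running total: 1)
  'g' at position 2: consonant
  'c' at position 3: consonant
  'h' at position 4: consonant
  'l' at position 5: consonant
  'n' at position 6: consonant
  'a' at position 7: vowel (running total: 2)
  'n' at position 8: consonant
  'h' at position 9: consonant
Total vowels: 2

2


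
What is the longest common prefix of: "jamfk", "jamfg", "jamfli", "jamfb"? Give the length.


Words: jamfk, jamfg, jamfli, jamfb
  Position 0: all 'j' => match
  Position 1: all 'a' => match
  Position 2: all 'm' => match
  Position 3: all 'f' => match
  Position 4: ('k', 'g', 'l', 'b') => mismatch, stop
LCP = "jamf" (length 4)

4


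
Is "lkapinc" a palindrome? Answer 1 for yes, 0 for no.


Input: lkapinc
Reversed: cnipakl
  Compare pos 0 ('l') with pos 6 ('c'): MISMATCH
  Compare pos 1 ('k') with pos 5 ('n'): MISMATCH
  Compare pos 2 ('a') with pos 4 ('i'): MISMATCH
Result: not a palindrome

0


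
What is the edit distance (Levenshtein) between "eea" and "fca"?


Computing edit distance: "eea" -> "fca"
DP table:
           f    c    a
      0    1    2    3
  e   1    1    2    3
  e   2    2    2    3
  a   3    3    3    2
Edit distance = dp[3][3] = 2

2


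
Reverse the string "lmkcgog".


Input: lmkcgog
Reading characters right to left:
  Position 6: 'g'
  Position 5: 'o'
  Position 4: 'g'
  Position 3: 'c'
  Position 2: 'k'
  Position 1: 'm'
  Position 0: 'l'
Reversed: gogckml

gogckml


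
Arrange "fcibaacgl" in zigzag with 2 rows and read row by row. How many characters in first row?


Zigzag "fcibaacgl" into 2 rows:
Placing characters:
  'f' => row 0
  'c' => row 1
  'i' => row 0
  'b' => row 1
  'a' => row 0
  'a' => row 1
  'c' => row 0
  'g' => row 1
  'l' => row 0
Rows:
  Row 0: "fiacl"
  Row 1: "cbag"
First row length: 5

5


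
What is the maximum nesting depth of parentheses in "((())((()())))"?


Input: "((())((()())))"
Tracking depth:
  Position 0 '(': depth becomes 1
  Position 1 '(': depth becomes 2
  Position 2 '(': depth becomes 3
  Position 3 ')': depth becomes 2
  Position 4 ')': depth becomes 1
  Position 5 '(': depth becomes 2
  Position 6 '(': depth becomes 3
  Position 7 '(': depth becomes 4
  Position 8 ')': depth becomes 3
  Position 9 '(': depth becomes 4
  Position 10 ')': depth becomes 3
  Position 11 ')': depth becomes 2
  Position 12 ')': depth becomes 1
  Position 13 ')': depth becomes 0
Maximum depth reached: 4

4


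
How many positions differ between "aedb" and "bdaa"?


Comparing "aedb" and "bdaa" position by position:
  Position 0: 'a' vs 'b' => DIFFER
  Position 1: 'e' vs 'd' => DIFFER
  Position 2: 'd' vs 'a' => DIFFER
  Position 3: 'b' vs 'a' => DIFFER
Positions that differ: 4

4


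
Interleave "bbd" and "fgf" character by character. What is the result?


Interleaving "bbd" and "fgf":
  Position 0: 'b' from first, 'f' from second => "bf"
  Position 1: 'b' from first, 'g' from second => "bg"
  Position 2: 'd' from first, 'f' from second => "df"
Result: bfbgdf

bfbgdf


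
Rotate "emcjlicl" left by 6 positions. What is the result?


Input: "emcjlicl", rotate left by 6
First 6 characters: "emcjli"
Remaining characters: "cl"
Concatenate remaining + first: "cl" + "emcjli" = "clemcjli"

clemcjli


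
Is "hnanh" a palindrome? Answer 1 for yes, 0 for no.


Input: hnanh
Reversed: hnanh
  Compare pos 0 ('h') with pos 4 ('h'): match
  Compare pos 1 ('n') with pos 3 ('n'): match
Result: palindrome

1


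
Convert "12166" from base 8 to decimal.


Input: "12166" in base 8
Positional expansion:
  Digit '1' (value 1) x 8^4 = 4096
  Digit '2' (value 2) x 8^3 = 1024
  Digit '1' (value 1) x 8^2 = 64
  Digit '6' (value 6) x 8^1 = 48
  Digit '6' (value 6) x 8^0 = 6
Sum = 5238

5238


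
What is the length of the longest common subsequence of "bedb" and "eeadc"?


LCS of "bedb" and "eeadc"
DP table:
           e    e    a    d    c
      0    0    0    0    0    0
  b   0    0    0    0    0    0
  e   0    1    1    1    1    1
  d   0    1    1    1    2    2
  b   0    1    1    1    2    2
LCS length = dp[4][5] = 2

2


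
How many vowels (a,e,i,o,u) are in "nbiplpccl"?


Input: nbiplpccl
Checking each character:
  'n' at position 0: consonant
  'b' at position 1: consonant
  'i' at position 2: vowel (running total: 1)
  'p' at position 3: consonant
  'l' at position 4: consonant
  'p' at position 5: consonant
  'c' at position 6: consonant
  'c' at position 7: consonant
  'l' at position 8: consonant
Total vowels: 1

1


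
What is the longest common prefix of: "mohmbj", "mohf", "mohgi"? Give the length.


Words: mohmbj, mohf, mohgi
  Position 0: all 'm' => match
  Position 1: all 'o' => match
  Position 2: all 'h' => match
  Position 3: ('m', 'f', 'g') => mismatch, stop
LCP = "moh" (length 3)

3


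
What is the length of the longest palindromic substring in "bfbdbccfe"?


Input: "bfbdbccfe"
Checking substrings for palindromes:
  [0:3] "bfb" (len 3) => palindrome
  [2:5] "bdb" (len 3) => palindrome
  [5:7] "cc" (len 2) => palindrome
Longest palindromic substring: "bfb" with length 3

3


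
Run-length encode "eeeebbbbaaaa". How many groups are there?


Input: eeeebbbbaaaa
Scanning for consecutive runs:
  Group 1: 'e' x 4 (positions 0-3)
  Group 2: 'b' x 4 (positions 4-7)
  Group 3: 'a' x 4 (positions 8-11)
Total groups: 3

3


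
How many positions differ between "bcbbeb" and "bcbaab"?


Comparing "bcbbeb" and "bcbaab" position by position:
  Position 0: 'b' vs 'b' => same
  Position 1: 'c' vs 'c' => same
  Position 2: 'b' vs 'b' => same
  Position 3: 'b' vs 'a' => DIFFER
  Position 4: 'e' vs 'a' => DIFFER
  Position 5: 'b' vs 'b' => same
Positions that differ: 2

2


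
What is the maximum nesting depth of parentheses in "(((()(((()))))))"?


Input: "(((()(((()))))))"
Tracking depth:
  Position 0 '(': depth becomes 1
  Position 1 '(': depth becomes 2
  Position 2 '(': depth becomes 3
  Position 3 '(': depth becomes 4
  Position 4 ')': depth becomes 3
  Position 5 '(': depth becomes 4
  Position 6 '(': depth becomes 5
  Position 7 '(': depth becomes 6
  Position 8 '(': depth becomes 7
  Position 9 ')': depth becomes 6
  Position 10 ')': depth becomes 5
  Position 11 ')': depth becomes 4
  Position 12 ')': depth becomes 3
  Position 13 ')': depth becomes 2
  Position 14 ')': depth becomes 1
  Position 15 ')': depth becomes 0
Maximum depth reached: 7

7


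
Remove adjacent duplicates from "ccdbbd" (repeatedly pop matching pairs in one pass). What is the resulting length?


Input: ccdbbd
Stack-based adjacent duplicate removal:
  Read 'c': push. Stack: c
  Read 'c': matches stack top 'c' => pop. Stack: (empty)
  Read 'd': push. Stack: d
  Read 'b': push. Stack: db
  Read 'b': matches stack top 'b' => pop. Stack: d
  Read 'd': matches stack top 'd' => pop. Stack: (empty)
Final stack: "" (length 0)

0


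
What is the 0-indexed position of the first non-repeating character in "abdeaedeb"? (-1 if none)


Input: abdeaedeb
Character frequencies:
  'a': 2
  'b': 2
  'd': 2
  'e': 3
Scanning left to right for freq == 1:
  Position 0 ('a'): freq=2, skip
  Position 1 ('b'): freq=2, skip
  Position 2 ('d'): freq=2, skip
  Position 3 ('e'): freq=3, skip
  Position 4 ('a'): freq=2, skip
  Position 5 ('e'): freq=3, skip
  Position 6 ('d'): freq=2, skip
  Position 7 ('e'): freq=3, skip
  Position 8 ('b'): freq=2, skip
  No unique character found => answer = -1

-1


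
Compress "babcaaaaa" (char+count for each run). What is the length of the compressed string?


Input: babcaaaaa
Runs:
  'b' x 1 => "b1"
  'a' x 1 => "a1"
  'b' x 1 => "b1"
  'c' x 1 => "c1"
  'a' x 5 => "a5"
Compressed: "b1a1b1c1a5"
Compressed length: 10

10


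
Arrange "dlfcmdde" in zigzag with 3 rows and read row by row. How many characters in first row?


Zigzag "dlfcmdde" into 3 rows:
Placing characters:
  'd' => row 0
  'l' => row 1
  'f' => row 2
  'c' => row 1
  'm' => row 0
  'd' => row 1
  'd' => row 2
  'e' => row 1
Rows:
  Row 0: "dm"
  Row 1: "lcde"
  Row 2: "fd"
First row length: 2

2


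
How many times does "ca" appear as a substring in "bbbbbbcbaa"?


Searching for "ca" in "bbbbbbcbaa"
Scanning each position:
  Position 0: "bb" => no
  Position 1: "bb" => no
  Position 2: "bb" => no
  Position 3: "bb" => no
  Position 4: "bb" => no
  Position 5: "bc" => no
  Position 6: "cb" => no
  Position 7: "ba" => no
  Position 8: "aa" => no
Total occurrences: 0

0


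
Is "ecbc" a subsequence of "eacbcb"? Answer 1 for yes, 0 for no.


Check if "ecbc" is a subsequence of "eacbcb"
Greedy scan:
  Position 0 ('e'): matches sub[0] = 'e'
  Position 1 ('a'): no match needed
  Position 2 ('c'): matches sub[1] = 'c'
  Position 3 ('b'): matches sub[2] = 'b'
  Position 4 ('c'): matches sub[3] = 'c'
  Position 5 ('b'): no match needed
All 4 characters matched => is a subsequence

1


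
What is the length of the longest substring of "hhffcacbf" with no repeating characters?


Input: "hhffcacbf"
Sliding window (track last position of each char):
  Position 0 ('h'): window [0,0] length 1 -- new best
  Position 1 ('h'): repeat (last at 0), move window start to 1
  Position 1 ('h'): window [1,1] length 1
  Position 2 ('f'): window [1,2] length 2 -- new best
  Position 3 ('f'): repeat (last at 2), move window start to 3
  Position 3 ('f'): window [3,3] length 1
  Position 4 ('c'): window [3,4] length 2
  Position 5 ('a'): window [3,5] length 3 -- new best
  Position 6 ('c'): repeat (last at 4), move window start to 5
  Position 6 ('c'): window [5,6] length 2
  Position 7 ('b'): window [5,7] length 3
  Position 8 ('f'): window [5,8] length 4 -- new best
Longest substring with no repeats: "acbf" with length 4

4


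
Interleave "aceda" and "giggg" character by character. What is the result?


Interleaving "aceda" and "giggg":
  Position 0: 'a' from first, 'g' from second => "ag"
  Position 1: 'c' from first, 'i' from second => "ci"
  Position 2: 'e' from first, 'g' from second => "eg"
  Position 3: 'd' from first, 'g' from second => "dg"
  Position 4: 'a' from first, 'g' from second => "ag"
Result: agciegdgag

agciegdgag


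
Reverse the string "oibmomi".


Input: oibmomi
Reading characters right to left:
  Position 6: 'i'
  Position 5: 'm'
  Position 4: 'o'
  Position 3: 'm'
  Position 2: 'b'
  Position 1: 'i'
  Position 0: 'o'
Reversed: imombio

imombio


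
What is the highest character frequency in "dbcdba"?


Input: dbcdba
Character counts:
  'a': 1
  'b': 2
  'c': 1
  'd': 2
Maximum frequency: 2

2


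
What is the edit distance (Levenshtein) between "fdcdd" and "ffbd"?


Computing edit distance: "fdcdd" -> "ffbd"
DP table:
           f    f    b    d
      0    1    2    3    4
  f   1    0    1    2    3
  d   2    1    1    2    2
  c   3    2    2    2    3
  d   4    3    3    3    2
  d   5    4    4    4    3
Edit distance = dp[5][4] = 3

3


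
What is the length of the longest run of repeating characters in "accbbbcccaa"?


Input: "accbbbcccaa"
Scanning for longest run:
  Position 1 ('c'): new char, reset run to 1
  Position 2 ('c'): continues run of 'c', length=2
  Position 3 ('b'): new char, reset run to 1
  Position 4 ('b'): continues run of 'b', length=2
  Position 5 ('b'): continues run of 'b', length=3
  Position 6 ('c'): new char, reset run to 1
  Position 7 ('c'): continues run of 'c', length=2
  Position 8 ('c'): continues run of 'c', length=3
  Position 9 ('a'): new char, reset run to 1
  Position 10 ('a'): continues run of 'a', length=2
Longest run: 'b' with length 3

3


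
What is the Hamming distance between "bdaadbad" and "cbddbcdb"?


Comparing "bdaadbad" and "cbddbcdb" position by position:
  Position 0: 'b' vs 'c' => differ
  Position 1: 'd' vs 'b' => differ
  Position 2: 'a' vs 'd' => differ
  Position 3: 'a' vs 'd' => differ
  Position 4: 'd' vs 'b' => differ
  Position 5: 'b' vs 'c' => differ
  Position 6: 'a' vs 'd' => differ
  Position 7: 'd' vs 'b' => differ
Total differences (Hamming distance): 8

8


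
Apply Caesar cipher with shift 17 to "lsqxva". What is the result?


Caesar cipher: shift "lsqxva" by 17
  'l' (pos 11) + 17 = pos 2 = 'c'
  's' (pos 18) + 17 = pos 9 = 'j'
  'q' (pos 16) + 17 = pos 7 = 'h'
  'x' (pos 23) + 17 = pos 14 = 'o'
  'v' (pos 21) + 17 = pos 12 = 'm'
  'a' (pos 0) + 17 = pos 17 = 'r'
Result: cjhomr

cjhomr


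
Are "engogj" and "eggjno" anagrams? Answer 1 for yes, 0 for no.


Strings: "engogj", "eggjno"
Sorted first:  eggjno
Sorted second: eggjno
Sorted forms match => anagrams

1


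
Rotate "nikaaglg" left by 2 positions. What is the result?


Input: "nikaaglg", rotate left by 2
First 2 characters: "ni"
Remaining characters: "kaaglg"
Concatenate remaining + first: "kaaglg" + "ni" = "kaaglgni"

kaaglgni


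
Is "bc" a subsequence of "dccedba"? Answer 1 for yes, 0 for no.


Check if "bc" is a subsequence of "dccedba"
Greedy scan:
  Position 0 ('d'): no match needed
  Position 1 ('c'): no match needed
  Position 2 ('c'): no match needed
  Position 3 ('e'): no match needed
  Position 4 ('d'): no match needed
  Position 5 ('b'): matches sub[0] = 'b'
  Position 6 ('a'): no match needed
Only matched 1/2 characters => not a subsequence

0


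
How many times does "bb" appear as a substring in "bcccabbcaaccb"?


Searching for "bb" in "bcccabbcaaccb"
Scanning each position:
  Position 0: "bc" => no
  Position 1: "cc" => no
  Position 2: "cc" => no
  Position 3: "ca" => no
  Position 4: "ab" => no
  Position 5: "bb" => MATCH
  Position 6: "bc" => no
  Position 7: "ca" => no
  Position 8: "aa" => no
  Position 9: "ac" => no
  Position 10: "cc" => no
  Position 11: "cb" => no
Total occurrences: 1

1


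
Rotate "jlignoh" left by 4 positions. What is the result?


Input: "jlignoh", rotate left by 4
First 4 characters: "jlig"
Remaining characters: "noh"
Concatenate remaining + first: "noh" + "jlig" = "nohjlig"

nohjlig


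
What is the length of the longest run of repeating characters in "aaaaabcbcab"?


Input: "aaaaabcbcab"
Scanning for longest run:
  Position 1 ('a'): continues run of 'a', length=2
  Position 2 ('a'): continues run of 'a', length=3
  Position 3 ('a'): continues run of 'a', length=4
  Position 4 ('a'): continues run of 'a', length=5
  Position 5 ('b'): new char, reset run to 1
  Position 6 ('c'): new char, reset run to 1
  Position 7 ('b'): new char, reset run to 1
  Position 8 ('c'): new char, reset run to 1
  Position 9 ('a'): new char, reset run to 1
  Position 10 ('b'): new char, reset run to 1
Longest run: 'a' with length 5

5


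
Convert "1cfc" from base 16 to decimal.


Input: "1cfc" in base 16
Positional expansion:
  Digit '1' (value 1) x 16^3 = 4096
  Digit 'c' (value 12) x 16^2 = 3072
  Digit 'f' (value 15) x 16^1 = 240
  Digit 'c' (value 12) x 16^0 = 12
Sum = 7420

7420


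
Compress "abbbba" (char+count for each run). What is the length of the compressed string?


Input: abbbba
Runs:
  'a' x 1 => "a1"
  'b' x 4 => "b4"
  'a' x 1 => "a1"
Compressed: "a1b4a1"
Compressed length: 6

6


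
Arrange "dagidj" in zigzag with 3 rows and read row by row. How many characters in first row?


Zigzag "dagidj" into 3 rows:
Placing characters:
  'd' => row 0
  'a' => row 1
  'g' => row 2
  'i' => row 1
  'd' => row 0
  'j' => row 1
Rows:
  Row 0: "dd"
  Row 1: "aij"
  Row 2: "g"
First row length: 2

2


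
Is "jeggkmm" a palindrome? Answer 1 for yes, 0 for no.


Input: jeggkmm
Reversed: mmkggej
  Compare pos 0 ('j') with pos 6 ('m'): MISMATCH
  Compare pos 1 ('e') with pos 5 ('m'): MISMATCH
  Compare pos 2 ('g') with pos 4 ('k'): MISMATCH
Result: not a palindrome

0


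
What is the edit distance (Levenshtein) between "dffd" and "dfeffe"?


Computing edit distance: "dffd" -> "dfeffe"
DP table:
           d    f    e    f    f    e
      0    1    2    3    4    5    6
  d   1    0    1    2    3    4    5
  f   2    1    0    1    2    3    4
  f   3    2    1    1    1    2    3
  d   4    3    2    2    2    2    3
Edit distance = dp[4][6] = 3

3


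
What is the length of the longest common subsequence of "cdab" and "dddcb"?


LCS of "cdab" and "dddcb"
DP table:
           d    d    d    c    b
      0    0    0    0    0    0
  c   0    0    0    0    1    1
  d   0    1    1    1    1    1
  a   0    1    1    1    1    1
  b   0    1    1    1    1    2
LCS length = dp[4][5] = 2

2


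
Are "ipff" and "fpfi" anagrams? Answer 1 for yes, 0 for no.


Strings: "ipff", "fpfi"
Sorted first:  ffip
Sorted second: ffip
Sorted forms match => anagrams

1


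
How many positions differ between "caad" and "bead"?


Comparing "caad" and "bead" position by position:
  Position 0: 'c' vs 'b' => DIFFER
  Position 1: 'a' vs 'e' => DIFFER
  Position 2: 'a' vs 'a' => same
  Position 3: 'd' vs 'd' => same
Positions that differ: 2

2


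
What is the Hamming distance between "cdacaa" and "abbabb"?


Comparing "cdacaa" and "abbabb" position by position:
  Position 0: 'c' vs 'a' => differ
  Position 1: 'd' vs 'b' => differ
  Position 2: 'a' vs 'b' => differ
  Position 3: 'c' vs 'a' => differ
  Position 4: 'a' vs 'b' => differ
  Position 5: 'a' vs 'b' => differ
Total differences (Hamming distance): 6

6


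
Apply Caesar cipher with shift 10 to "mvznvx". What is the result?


Caesar cipher: shift "mvznvx" by 10
  'm' (pos 12) + 10 = pos 22 = 'w'
  'v' (pos 21) + 10 = pos 5 = 'f'
  'z' (pos 25) + 10 = pos 9 = 'j'
  'n' (pos 13) + 10 = pos 23 = 'x'
  'v' (pos 21) + 10 = pos 5 = 'f'
  'x' (pos 23) + 10 = pos 7 = 'h'
Result: wfjxfh

wfjxfh


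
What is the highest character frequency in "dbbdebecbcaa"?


Input: dbbdebecbcaa
Character counts:
  'a': 2
  'b': 4
  'c': 2
  'd': 2
  'e': 2
Maximum frequency: 4

4


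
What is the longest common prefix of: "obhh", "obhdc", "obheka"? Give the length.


Words: obhh, obhdc, obheka
  Position 0: all 'o' => match
  Position 1: all 'b' => match
  Position 2: all 'h' => match
  Position 3: ('h', 'd', 'e') => mismatch, stop
LCP = "obh" (length 3)

3


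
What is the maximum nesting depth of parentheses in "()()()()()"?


Input: "()()()()()"
Tracking depth:
  Position 0 '(': depth becomes 1
  Position 1 ')': depth becomes 0
  Position 2 '(': depth becomes 1
  Position 3 ')': depth becomes 0
  Position 4 '(': depth becomes 1
  Position 5 ')': depth becomes 0
  Position 6 '(': depth becomes 1
  Position 7 ')': depth becomes 0
  Position 8 '(': depth becomes 1
  Position 9 ')': depth becomes 0
Maximum depth reached: 1

1


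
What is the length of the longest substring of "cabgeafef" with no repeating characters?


Input: "cabgeafef"
Sliding window (track last position of each char):
  Position 0 ('c'): window [0,0] length 1 -- new best
  Position 1 ('a'): window [0,1] length 2 -- new best
  Position 2 ('b'): window [0,2] length 3 -- new best
  Position 3 ('g'): window [0,3] length 4 -- new best
  Position 4 ('e'): window [0,4] length 5 -- new best
  Position 5 ('a'): repeat (last at 1), move window start to 2
  Position 5 ('a'): window [2,5] length 4
  Position 6 ('f'): window [2,6] length 5
  Position 7 ('e'): repeat (last at 4), move window start to 5
  Position 7 ('e'): window [5,7] length 3
  Position 8 ('f'): repeat (last at 6), move window start to 7
  Position 8 ('f'): window [7,8] length 2
Longest substring with no repeats: "cabge" with length 5

5


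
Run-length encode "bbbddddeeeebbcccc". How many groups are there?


Input: bbbddddeeeebbcccc
Scanning for consecutive runs:
  Group 1: 'b' x 3 (positions 0-2)
  Group 2: 'd' x 4 (positions 3-6)
  Group 3: 'e' x 4 (positions 7-10)
  Group 4: 'b' x 2 (positions 11-12)
  Group 5: 'c' x 4 (positions 13-16)
Total groups: 5

5


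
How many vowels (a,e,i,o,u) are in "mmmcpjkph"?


Input: mmmcpjkph
Checking each character:
  'm' at position 0: consonant
  'm' at position 1: consonant
  'm' at position 2: consonant
  'c' at position 3: consonant
  'p' at position 4: consonant
  'j' at position 5: consonant
  'k' at position 6: consonant
  'p' at position 7: consonant
  'h' at position 8: consonant
Total vowels: 0

0


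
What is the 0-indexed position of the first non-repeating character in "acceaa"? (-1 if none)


Input: acceaa
Character frequencies:
  'a': 3
  'c': 2
  'e': 1
Scanning left to right for freq == 1:
  Position 0 ('a'): freq=3, skip
  Position 1 ('c'): freq=2, skip
  Position 2 ('c'): freq=2, skip
  Position 3 ('e'): unique! => answer = 3

3


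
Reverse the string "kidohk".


Input: kidohk
Reading characters right to left:
  Position 5: 'k'
  Position 4: 'h'
  Position 3: 'o'
  Position 2: 'd'
  Position 1: 'i'
  Position 0: 'k'
Reversed: khodik

khodik


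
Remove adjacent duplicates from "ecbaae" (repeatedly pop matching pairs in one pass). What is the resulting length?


Input: ecbaae
Stack-based adjacent duplicate removal:
  Read 'e': push. Stack: e
  Read 'c': push. Stack: ec
  Read 'b': push. Stack: ecb
  Read 'a': push. Stack: ecba
  Read 'a': matches stack top 'a' => pop. Stack: ecb
  Read 'e': push. Stack: ecbe
Final stack: "ecbe" (length 4)

4


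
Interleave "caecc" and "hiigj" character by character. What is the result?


Interleaving "caecc" and "hiigj":
  Position 0: 'c' from first, 'h' from second => "ch"
  Position 1: 'a' from first, 'i' from second => "ai"
  Position 2: 'e' from first, 'i' from second => "ei"
  Position 3: 'c' from first, 'g' from second => "cg"
  Position 4: 'c' from first, 'j' from second => "cj"
Result: chaieicgcj

chaieicgcj


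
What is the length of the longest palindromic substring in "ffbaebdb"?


Input: "ffbaebdb"
Checking substrings for palindromes:
  [5:8] "bdb" (len 3) => palindrome
  [0:2] "ff" (len 2) => palindrome
Longest palindromic substring: "bdb" with length 3

3


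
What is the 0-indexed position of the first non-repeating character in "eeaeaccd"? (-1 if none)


Input: eeaeaccd
Character frequencies:
  'a': 2
  'c': 2
  'd': 1
  'e': 3
Scanning left to right for freq == 1:
  Position 0 ('e'): freq=3, skip
  Position 1 ('e'): freq=3, skip
  Position 2 ('a'): freq=2, skip
  Position 3 ('e'): freq=3, skip
  Position 4 ('a'): freq=2, skip
  Position 5 ('c'): freq=2, skip
  Position 6 ('c'): freq=2, skip
  Position 7 ('d'): unique! => answer = 7

7


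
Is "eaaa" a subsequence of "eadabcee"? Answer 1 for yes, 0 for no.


Check if "eaaa" is a subsequence of "eadabcee"
Greedy scan:
  Position 0 ('e'): matches sub[0] = 'e'
  Position 1 ('a'): matches sub[1] = 'a'
  Position 2 ('d'): no match needed
  Position 3 ('a'): matches sub[2] = 'a'
  Position 4 ('b'): no match needed
  Position 5 ('c'): no match needed
  Position 6 ('e'): no match needed
  Position 7 ('e'): no match needed
Only matched 3/4 characters => not a subsequence

0


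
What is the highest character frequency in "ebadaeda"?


Input: ebadaeda
Character counts:
  'a': 3
  'b': 1
  'd': 2
  'e': 2
Maximum frequency: 3

3


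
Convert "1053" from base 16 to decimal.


Input: "1053" in base 16
Positional expansion:
  Digit '1' (value 1) x 16^3 = 4096
  Digit '0' (value 0) x 16^2 = 0
  Digit '5' (value 5) x 16^1 = 80
  Digit '3' (value 3) x 16^0 = 3
Sum = 4179

4179


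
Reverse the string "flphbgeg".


Input: flphbgeg
Reading characters right to left:
  Position 7: 'g'
  Position 6: 'e'
  Position 5: 'g'
  Position 4: 'b'
  Position 3: 'h'
  Position 2: 'p'
  Position 1: 'l'
  Position 0: 'f'
Reversed: gegbhplf

gegbhplf


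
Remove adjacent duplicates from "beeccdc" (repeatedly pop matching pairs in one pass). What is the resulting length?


Input: beeccdc
Stack-based adjacent duplicate removal:
  Read 'b': push. Stack: b
  Read 'e': push. Stack: be
  Read 'e': matches stack top 'e' => pop. Stack: b
  Read 'c': push. Stack: bc
  Read 'c': matches stack top 'c' => pop. Stack: b
  Read 'd': push. Stack: bd
  Read 'c': push. Stack: bdc
Final stack: "bdc" (length 3)

3


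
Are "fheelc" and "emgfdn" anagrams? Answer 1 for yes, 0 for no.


Strings: "fheelc", "emgfdn"
Sorted first:  ceefhl
Sorted second: defgmn
Differ at position 0: 'c' vs 'd' => not anagrams

0


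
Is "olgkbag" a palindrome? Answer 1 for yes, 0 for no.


Input: olgkbag
Reversed: gabkglo
  Compare pos 0 ('o') with pos 6 ('g'): MISMATCH
  Compare pos 1 ('l') with pos 5 ('a'): MISMATCH
  Compare pos 2 ('g') with pos 4 ('b'): MISMATCH
Result: not a palindrome

0


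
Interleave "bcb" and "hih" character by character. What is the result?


Interleaving "bcb" and "hih":
  Position 0: 'b' from first, 'h' from second => "bh"
  Position 1: 'c' from first, 'i' from second => "ci"
  Position 2: 'b' from first, 'h' from second => "bh"
Result: bhcibh

bhcibh


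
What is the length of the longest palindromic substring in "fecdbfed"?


Input: "fecdbfed"
Checking substrings for palindromes:
  No multi-char palindromic substrings found
Longest palindromic substring: "f" with length 1

1


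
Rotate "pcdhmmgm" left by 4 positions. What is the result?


Input: "pcdhmmgm", rotate left by 4
First 4 characters: "pcdh"
Remaining characters: "mmgm"
Concatenate remaining + first: "mmgm" + "pcdh" = "mmgmpcdh"

mmgmpcdh


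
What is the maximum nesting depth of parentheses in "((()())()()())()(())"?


Input: "((()())()()())()(())"
Tracking depth:
  Position 0 '(': depth becomes 1
  Position 1 '(': depth becomes 2
  Position 2 '(': depth becomes 3
  Position 3 ')': depth becomes 2
  Position 4 '(': depth becomes 3
  Position 5 ')': depth becomes 2
  Position 6 ')': depth becomes 1
  Position 7 '(': depth becomes 2
  Position 8 ')': depth becomes 1
  Position 9 '(': depth becomes 2
  Position 10 ')': depth becomes 1
  Position 11 '(': depth becomes 2
  Position 12 ')': depth becomes 1
  Position 13 ')': depth becomes 0
  Position 14 '(': depth becomes 1
  Position 15 ')': depth becomes 0
  Position 16 '(': depth becomes 1
  Position 17 '(': depth becomes 2
  Position 18 ')': depth becomes 1
  Position 19 ')': depth becomes 0
Maximum depth reached: 3

3


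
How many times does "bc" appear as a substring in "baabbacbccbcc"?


Searching for "bc" in "baabbacbccbcc"
Scanning each position:
  Position 0: "ba" => no
  Position 1: "aa" => no
  Position 2: "ab" => no
  Position 3: "bb" => no
  Position 4: "ba" => no
  Position 5: "ac" => no
  Position 6: "cb" => no
  Position 7: "bc" => MATCH
  Position 8: "cc" => no
  Position 9: "cb" => no
  Position 10: "bc" => MATCH
  Position 11: "cc" => no
Total occurrences: 2

2


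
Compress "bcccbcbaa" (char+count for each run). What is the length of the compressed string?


Input: bcccbcbaa
Runs:
  'b' x 1 => "b1"
  'c' x 3 => "c3"
  'b' x 1 => "b1"
  'c' x 1 => "c1"
  'b' x 1 => "b1"
  'a' x 2 => "a2"
Compressed: "b1c3b1c1b1a2"
Compressed length: 12

12


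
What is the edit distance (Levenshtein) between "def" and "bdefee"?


Computing edit distance: "def" -> "bdefee"
DP table:
           b    d    e    f    e    e
      0    1    2    3    4    5    6
  d   1    1    1    2    3    4    5
  e   2    2    2    1    2    3    4
  f   3    3    3    2    1    2    3
Edit distance = dp[3][6] = 3

3


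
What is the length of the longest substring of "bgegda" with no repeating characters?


Input: "bgegda"
Sliding window (track last position of each char):
  Position 0 ('b'): window [0,0] length 1 -- new best
  Position 1 ('g'): window [0,1] length 2 -- new best
  Position 2 ('e'): window [0,2] length 3 -- new best
  Position 3 ('g'): repeat (last at 1), move window start to 2
  Position 3 ('g'): window [2,3] length 2
  Position 4 ('d'): window [2,4] length 3
  Position 5 ('a'): window [2,5] length 4 -- new best
Longest substring with no repeats: "egda" with length 4

4


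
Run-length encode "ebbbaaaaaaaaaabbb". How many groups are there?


Input: ebbbaaaaaaaaaabbb
Scanning for consecutive runs:
  Group 1: 'e' x 1 (positions 0-0)
  Group 2: 'b' x 3 (positions 1-3)
  Group 3: 'a' x 10 (positions 4-13)
  Group 4: 'b' x 3 (positions 14-16)
Total groups: 4

4


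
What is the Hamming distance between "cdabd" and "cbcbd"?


Comparing "cdabd" and "cbcbd" position by position:
  Position 0: 'c' vs 'c' => same
  Position 1: 'd' vs 'b' => differ
  Position 2: 'a' vs 'c' => differ
  Position 3: 'b' vs 'b' => same
  Position 4: 'd' vs 'd' => same
Total differences (Hamming distance): 2

2


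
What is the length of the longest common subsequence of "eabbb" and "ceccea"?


LCS of "eabbb" and "ceccea"
DP table:
           c    e    c    c    e    a
      0    0    0    0    0    0    0
  e   0    0    1    1    1    1    1
  a   0    0    1    1    1    1    2
  b   0    0    1    1    1    1    2
  b   0    0    1    1    1    1    2
  b   0    0    1    1    1    1    2
LCS length = dp[5][6] = 2

2


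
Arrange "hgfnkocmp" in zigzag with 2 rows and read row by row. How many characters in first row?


Zigzag "hgfnkocmp" into 2 rows:
Placing characters:
  'h' => row 0
  'g' => row 1
  'f' => row 0
  'n' => row 1
  'k' => row 0
  'o' => row 1
  'c' => row 0
  'm' => row 1
  'p' => row 0
Rows:
  Row 0: "hfkcp"
  Row 1: "gnom"
First row length: 5

5


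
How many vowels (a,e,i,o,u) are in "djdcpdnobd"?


Input: djdcpdnobd
Checking each character:
  'd' at position 0: consonant
  'j' at position 1: consonant
  'd' at position 2: consonant
  'c' at position 3: consonant
  'p' at position 4: consonant
  'd' at position 5: consonant
  'n' at position 6: consonant
  'o' at position 7: vowel (running total: 1)
  'b' at position 8: consonant
  'd' at position 9: consonant
Total vowels: 1

1


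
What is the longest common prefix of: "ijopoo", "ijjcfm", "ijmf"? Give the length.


Words: ijopoo, ijjcfm, ijmf
  Position 0: all 'i' => match
  Position 1: all 'j' => match
  Position 2: ('o', 'j', 'm') => mismatch, stop
LCP = "ij" (length 2)

2


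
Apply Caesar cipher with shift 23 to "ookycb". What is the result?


Caesar cipher: shift "ookycb" by 23
  'o' (pos 14) + 23 = pos 11 = 'l'
  'o' (pos 14) + 23 = pos 11 = 'l'
  'k' (pos 10) + 23 = pos 7 = 'h'
  'y' (pos 24) + 23 = pos 21 = 'v'
  'c' (pos 2) + 23 = pos 25 = 'z'
  'b' (pos 1) + 23 = pos 24 = 'y'
Result: llhvzy

llhvzy


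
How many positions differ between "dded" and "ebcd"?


Comparing "dded" and "ebcd" position by position:
  Position 0: 'd' vs 'e' => DIFFER
  Position 1: 'd' vs 'b' => DIFFER
  Position 2: 'e' vs 'c' => DIFFER
  Position 3: 'd' vs 'd' => same
Positions that differ: 3

3


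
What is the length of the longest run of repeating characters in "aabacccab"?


Input: "aabacccab"
Scanning for longest run:
  Position 1 ('a'): continues run of 'a', length=2
  Position 2 ('b'): new char, reset run to 1
  Position 3 ('a'): new char, reset run to 1
  Position 4 ('c'): new char, reset run to 1
  Position 5 ('c'): continues run of 'c', length=2
  Position 6 ('c'): continues run of 'c', length=3
  Position 7 ('a'): new char, reset run to 1
  Position 8 ('b'): new char, reset run to 1
Longest run: 'c' with length 3

3


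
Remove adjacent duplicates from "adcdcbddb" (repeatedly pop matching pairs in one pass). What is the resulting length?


Input: adcdcbddb
Stack-based adjacent duplicate removal:
  Read 'a': push. Stack: a
  Read 'd': push. Stack: ad
  Read 'c': push. Stack: adc
  Read 'd': push. Stack: adcd
  Read 'c': push. Stack: adcdc
  Read 'b': push. Stack: adcdcb
  Read 'd': push. Stack: adcdcbd
  Read 'd': matches stack top 'd' => pop. Stack: adcdcb
  Read 'b': matches stack top 'b' => pop. Stack: adcdc
Final stack: "adcdc" (length 5)

5


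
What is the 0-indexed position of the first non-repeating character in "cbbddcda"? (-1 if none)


Input: cbbddcda
Character frequencies:
  'a': 1
  'b': 2
  'c': 2
  'd': 3
Scanning left to right for freq == 1:
  Position 0 ('c'): freq=2, skip
  Position 1 ('b'): freq=2, skip
  Position 2 ('b'): freq=2, skip
  Position 3 ('d'): freq=3, skip
  Position 4 ('d'): freq=3, skip
  Position 5 ('c'): freq=2, skip
  Position 6 ('d'): freq=3, skip
  Position 7 ('a'): unique! => answer = 7

7


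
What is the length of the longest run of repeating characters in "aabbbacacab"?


Input: "aabbbacacab"
Scanning for longest run:
  Position 1 ('a'): continues run of 'a', length=2
  Position 2 ('b'): new char, reset run to 1
  Position 3 ('b'): continues run of 'b', length=2
  Position 4 ('b'): continues run of 'b', length=3
  Position 5 ('a'): new char, reset run to 1
  Position 6 ('c'): new char, reset run to 1
  Position 7 ('a'): new char, reset run to 1
  Position 8 ('c'): new char, reset run to 1
  Position 9 ('a'): new char, reset run to 1
  Position 10 ('b'): new char, reset run to 1
Longest run: 'b' with length 3

3


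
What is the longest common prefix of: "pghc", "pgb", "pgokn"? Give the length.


Words: pghc, pgb, pgokn
  Position 0: all 'p' => match
  Position 1: all 'g' => match
  Position 2: ('h', 'b', 'o') => mismatch, stop
LCP = "pg" (length 2)

2


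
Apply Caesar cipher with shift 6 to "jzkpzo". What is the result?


Caesar cipher: shift "jzkpzo" by 6
  'j' (pos 9) + 6 = pos 15 = 'p'
  'z' (pos 25) + 6 = pos 5 = 'f'
  'k' (pos 10) + 6 = pos 16 = 'q'
  'p' (pos 15) + 6 = pos 21 = 'v'
  'z' (pos 25) + 6 = pos 5 = 'f'
  'o' (pos 14) + 6 = pos 20 = 'u'
Result: pfqvfu

pfqvfu


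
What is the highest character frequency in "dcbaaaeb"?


Input: dcbaaaeb
Character counts:
  'a': 3
  'b': 2
  'c': 1
  'd': 1
  'e': 1
Maximum frequency: 3

3


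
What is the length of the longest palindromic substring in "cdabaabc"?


Input: "cdabaabc"
Checking substrings for palindromes:
  [3:7] "baab" (len 4) => palindrome
  [2:5] "aba" (len 3) => palindrome
  [4:6] "aa" (len 2) => palindrome
Longest palindromic substring: "baab" with length 4

4


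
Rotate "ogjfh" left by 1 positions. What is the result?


Input: "ogjfh", rotate left by 1
First 1 characters: "o"
Remaining characters: "gjfh"
Concatenate remaining + first: "gjfh" + "o" = "gjfho"

gjfho


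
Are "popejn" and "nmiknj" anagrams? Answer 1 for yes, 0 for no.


Strings: "popejn", "nmiknj"
Sorted first:  ejnopp
Sorted second: ijkmnn
Differ at position 0: 'e' vs 'i' => not anagrams

0


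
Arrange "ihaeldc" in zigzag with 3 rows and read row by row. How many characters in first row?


Zigzag "ihaeldc" into 3 rows:
Placing characters:
  'i' => row 0
  'h' => row 1
  'a' => row 2
  'e' => row 1
  'l' => row 0
  'd' => row 1
  'c' => row 2
Rows:
  Row 0: "il"
  Row 1: "hed"
  Row 2: "ac"
First row length: 2

2


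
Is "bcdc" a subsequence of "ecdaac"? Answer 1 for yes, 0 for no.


Check if "bcdc" is a subsequence of "ecdaac"
Greedy scan:
  Position 0 ('e'): no match needed
  Position 1 ('c'): no match needed
  Position 2 ('d'): no match needed
  Position 3 ('a'): no match needed
  Position 4 ('a'): no match needed
  Position 5 ('c'): no match needed
Only matched 0/4 characters => not a subsequence

0


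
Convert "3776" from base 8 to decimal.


Input: "3776" in base 8
Positional expansion:
  Digit '3' (value 3) x 8^3 = 1536
  Digit '7' (value 7) x 8^2 = 448
  Digit '7' (value 7) x 8^1 = 56
  Digit '6' (value 6) x 8^0 = 6
Sum = 2046

2046


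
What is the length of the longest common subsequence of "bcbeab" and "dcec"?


LCS of "bcbeab" and "dcec"
DP table:
           d    c    e    c
      0    0    0    0    0
  b   0    0    0    0    0
  c   0    0    1    1    1
  b   0    0    1    1    1
  e   0    0    1    2    2
  a   0    0    1    2    2
  b   0    0    1    2    2
LCS length = dp[6][4] = 2

2


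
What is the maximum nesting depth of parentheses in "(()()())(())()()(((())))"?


Input: "(()()())(())()()(((())))"
Tracking depth:
  Position 0 '(': depth becomes 1
  Position 1 '(': depth becomes 2
  Position 2 ')': depth becomes 1
  Position 3 '(': depth becomes 2
  Position 4 ')': depth becomes 1
  Position 5 '(': depth becomes 2
  Position 6 ')': depth becomes 1
  Position 7 ')': depth becomes 0
  Position 8 '(': depth becomes 1
  Position 9 '(': depth becomes 2
  Position 10 ')': depth becomes 1
  Position 11 ')': depth becomes 0
  Position 12 '(': depth becomes 1
  Position 13 ')': depth becomes 0
  Position 14 '(': depth becomes 1
  Position 15 ')': depth becomes 0
  Position 16 '(': depth becomes 1
  Position 17 '(': depth becomes 2
  Position 18 '(': depth becomes 3
  Position 19 '(': depth becomes 4
  Position 20 ')': depth becomes 3
  Position 21 ')': depth becomes 2
  Position 22 ')': depth becomes 1
  Position 23 ')': depth becomes 0
Maximum depth reached: 4

4


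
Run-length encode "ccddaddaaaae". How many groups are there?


Input: ccddaddaaaae
Scanning for consecutive runs:
  Group 1: 'c' x 2 (positions 0-1)
  Group 2: 'd' x 2 (positions 2-3)
  Group 3: 'a' x 1 (positions 4-4)
  Group 4: 'd' x 2 (positions 5-6)
  Group 5: 'a' x 4 (positions 7-10)
  Group 6: 'e' x 1 (positions 11-11)
Total groups: 6

6


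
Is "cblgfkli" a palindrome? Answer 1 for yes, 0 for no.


Input: cblgfkli
Reversed: ilkfglbc
  Compare pos 0 ('c') with pos 7 ('i'): MISMATCH
  Compare pos 1 ('b') with pos 6 ('l'): MISMATCH
  Compare pos 2 ('l') with pos 5 ('k'): MISMATCH
  Compare pos 3 ('g') with pos 4 ('f'): MISMATCH
Result: not a palindrome

0


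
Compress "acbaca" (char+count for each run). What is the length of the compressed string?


Input: acbaca
Runs:
  'a' x 1 => "a1"
  'c' x 1 => "c1"
  'b' x 1 => "b1"
  'a' x 1 => "a1"
  'c' x 1 => "c1"
  'a' x 1 => "a1"
Compressed: "a1c1b1a1c1a1"
Compressed length: 12

12


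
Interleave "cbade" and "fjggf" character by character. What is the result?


Interleaving "cbade" and "fjggf":
  Position 0: 'c' from first, 'f' from second => "cf"
  Position 1: 'b' from first, 'j' from second => "bj"
  Position 2: 'a' from first, 'g' from second => "ag"
  Position 3: 'd' from first, 'g' from second => "dg"
  Position 4: 'e' from first, 'f' from second => "ef"
Result: cfbjagdgef

cfbjagdgef


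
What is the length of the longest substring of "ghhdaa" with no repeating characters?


Input: "ghhdaa"
Sliding window (track last position of each char):
  Position 0 ('g'): window [0,0] length 1 -- new best
  Position 1 ('h'): window [0,1] length 2 -- new best
  Position 2 ('h'): repeat (last at 1), move window start to 2
  Position 2 ('h'): window [2,2] length 1
  Position 3 ('d'): window [2,3] length 2
  Position 4 ('a'): window [2,4] length 3 -- new best
  Position 5 ('a'): repeat (last at 4), move window start to 5
  Position 5 ('a'): window [5,5] length 1
Longest substring with no repeats: "hda" with length 3

3
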